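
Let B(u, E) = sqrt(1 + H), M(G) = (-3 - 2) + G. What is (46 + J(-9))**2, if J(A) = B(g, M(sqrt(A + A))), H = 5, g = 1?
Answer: (46 + sqrt(6))**2 ≈ 2347.4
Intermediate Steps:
M(G) = -5 + G
B(u, E) = sqrt(6) (B(u, E) = sqrt(1 + 5) = sqrt(6))
J(A) = sqrt(6)
(46 + J(-9))**2 = (46 + sqrt(6))**2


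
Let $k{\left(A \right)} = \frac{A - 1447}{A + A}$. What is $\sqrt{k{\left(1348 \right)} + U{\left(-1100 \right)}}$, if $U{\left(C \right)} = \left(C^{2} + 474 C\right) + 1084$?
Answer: $\frac{\sqrt{1253227488410}}{1348} \approx 830.47$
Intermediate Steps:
$U{\left(C \right)} = 1084 + C^{2} + 474 C$
$k{\left(A \right)} = \frac{-1447 + A}{2 A}$
$\sqrt{k{\left(1348 \right)} + U{\left(-1100 \right)}} = \sqrt{\frac{-1447 + 1348}{2 \cdot 1348} + \left(1084 + \left(-1100\right)^{2} + 474 \left(-1100\right)\right)} = \sqrt{\frac{1}{2} \cdot \frac{1}{1348} \left(-99\right) + \left(1084 + 1210000 - 521400\right)} = \sqrt{- \frac{99}{2696} + 689684} = \sqrt{\frac{1859387965}{2696}} = \frac{\sqrt{1253227488410}}{1348}$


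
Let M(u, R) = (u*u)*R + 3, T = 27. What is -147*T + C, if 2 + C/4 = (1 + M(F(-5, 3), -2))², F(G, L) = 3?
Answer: -3193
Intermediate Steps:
M(u, R) = 3 + R*u² (M(u, R) = u²*R + 3 = R*u² + 3 = 3 + R*u²)
C = 776 (C = -8 + 4*(1 + (3 - 2*3²))² = -8 + 4*(1 + (3 - 2*9))² = -8 + 4*(1 + (3 - 18))² = -8 + 4*(1 - 15)² = -8 + 4*(-14)² = -8 + 4*196 = -8 + 784 = 776)
-147*T + C = -147*27 + 776 = -3969 + 776 = -3193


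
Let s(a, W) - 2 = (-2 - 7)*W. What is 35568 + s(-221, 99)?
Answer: 34679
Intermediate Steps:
s(a, W) = 2 - 9*W (s(a, W) = 2 + (-2 - 7)*W = 2 - 9*W)
35568 + s(-221, 99) = 35568 + (2 - 9*99) = 35568 + (2 - 891) = 35568 - 889 = 34679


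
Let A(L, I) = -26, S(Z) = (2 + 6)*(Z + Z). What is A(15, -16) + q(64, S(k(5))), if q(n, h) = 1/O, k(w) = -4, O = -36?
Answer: -937/36 ≈ -26.028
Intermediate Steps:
S(Z) = 16*Z (S(Z) = 8*(2*Z) = 16*Z)
q(n, h) = -1/36 (q(n, h) = 1/(-36) = -1/36)
A(15, -16) + q(64, S(k(5))) = -26 - 1/36 = -937/36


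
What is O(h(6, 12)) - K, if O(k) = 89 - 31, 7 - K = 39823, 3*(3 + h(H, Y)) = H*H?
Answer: 39874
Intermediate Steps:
h(H, Y) = -3 + H**2/3 (h(H, Y) = -3 + (H*H)/3 = -3 + H**2/3)
K = -39816 (K = 7 - 1*39823 = 7 - 39823 = -39816)
O(k) = 58
O(h(6, 12)) - K = 58 - 1*(-39816) = 58 + 39816 = 39874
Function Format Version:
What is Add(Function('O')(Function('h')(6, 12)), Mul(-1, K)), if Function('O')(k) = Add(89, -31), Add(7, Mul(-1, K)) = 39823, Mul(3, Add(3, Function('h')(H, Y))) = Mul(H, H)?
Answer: 39874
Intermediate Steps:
Function('h')(H, Y) = Add(-3, Mul(Rational(1, 3), Pow(H, 2))) (Function('h')(H, Y) = Add(-3, Mul(Rational(1, 3), Mul(H, H))) = Add(-3, Mul(Rational(1, 3), Pow(H, 2))))
K = -39816 (K = Add(7, Mul(-1, 39823)) = Add(7, -39823) = -39816)
Function('O')(k) = 58
Add(Function('O')(Function('h')(6, 12)), Mul(-1, K)) = Add(58, Mul(-1, -39816)) = Add(58, 39816) = 39874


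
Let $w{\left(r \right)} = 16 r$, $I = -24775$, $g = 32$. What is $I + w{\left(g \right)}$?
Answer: $-24263$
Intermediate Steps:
$I + w{\left(g \right)} = -24775 + 16 \cdot 32 = -24775 + 512 = -24263$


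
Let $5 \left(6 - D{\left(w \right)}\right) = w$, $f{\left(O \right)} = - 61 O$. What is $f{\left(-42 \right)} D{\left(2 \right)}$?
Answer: $\frac{71736}{5} \approx 14347.0$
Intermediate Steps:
$D{\left(w \right)} = 6 - \frac{w}{5}$
$f{\left(-42 \right)} D{\left(2 \right)} = \left(-61\right) \left(-42\right) \left(6 - \frac{2}{5}\right) = 2562 \left(6 - \frac{2}{5}\right) = 2562 \cdot \frac{28}{5} = \frac{71736}{5}$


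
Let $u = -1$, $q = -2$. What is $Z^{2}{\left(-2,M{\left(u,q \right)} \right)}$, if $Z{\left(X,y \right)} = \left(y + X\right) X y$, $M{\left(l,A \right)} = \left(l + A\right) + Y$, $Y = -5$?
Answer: $25600$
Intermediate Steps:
$M{\left(l,A \right)} = -5 + A + l$ ($M{\left(l,A \right)} = \left(l + A\right) - 5 = \left(A + l\right) - 5 = -5 + A + l$)
$Z{\left(X,y \right)} = X y \left(X + y\right)$ ($Z{\left(X,y \right)} = \left(X + y\right) X y = X y \left(X + y\right)$)
$Z^{2}{\left(-2,M{\left(u,q \right)} \right)} = \left(- 2 \left(-5 - 2 - 1\right) \left(-2 - 8\right)\right)^{2} = \left(\left(-2\right) \left(-8\right) \left(-2 - 8\right)\right)^{2} = \left(\left(-2\right) \left(-8\right) \left(-10\right)\right)^{2} = \left(-160\right)^{2} = 25600$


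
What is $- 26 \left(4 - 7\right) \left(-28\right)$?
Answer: $-2184$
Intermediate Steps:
$- 26 \left(4 - 7\right) \left(-28\right) = \left(-26\right) \left(-3\right) \left(-28\right) = 78 \left(-28\right) = -2184$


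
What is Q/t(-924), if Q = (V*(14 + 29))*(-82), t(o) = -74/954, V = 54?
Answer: 90822708/37 ≈ 2.4547e+6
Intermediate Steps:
t(o) = -37/477 (t(o) = -74*1/954 = -37/477)
Q = -190404 (Q = (54*(14 + 29))*(-82) = (54*43)*(-82) = 2322*(-82) = -190404)
Q/t(-924) = -190404/(-37/477) = -190404*(-477/37) = 90822708/37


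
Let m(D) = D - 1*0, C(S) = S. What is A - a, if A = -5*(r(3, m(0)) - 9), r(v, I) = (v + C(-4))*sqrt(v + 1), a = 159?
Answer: -104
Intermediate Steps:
m(D) = D (m(D) = D + 0 = D)
r(v, I) = sqrt(1 + v)*(-4 + v) (r(v, I) = (v - 4)*sqrt(v + 1) = (-4 + v)*sqrt(1 + v) = sqrt(1 + v)*(-4 + v))
A = 55 (A = -5*(sqrt(1 + 3)*(-4 + 3) - 9) = -5*(sqrt(4)*(-1) - 9) = -5*(2*(-1) - 9) = -5*(-2 - 9) = -5*(-11) = 55)
A - a = 55 - 1*159 = 55 - 159 = -104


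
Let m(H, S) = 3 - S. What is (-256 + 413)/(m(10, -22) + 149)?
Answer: 157/174 ≈ 0.90230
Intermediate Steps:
(-256 + 413)/(m(10, -22) + 149) = (-256 + 413)/((3 - 1*(-22)) + 149) = 157/((3 + 22) + 149) = 157/(25 + 149) = 157/174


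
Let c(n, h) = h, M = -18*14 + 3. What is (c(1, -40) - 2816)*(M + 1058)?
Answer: -2310504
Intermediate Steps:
M = -249 (M = -252 + 3 = -249)
(c(1, -40) - 2816)*(M + 1058) = (-40 - 2816)*(-249 + 1058) = -2856*809 = -2310504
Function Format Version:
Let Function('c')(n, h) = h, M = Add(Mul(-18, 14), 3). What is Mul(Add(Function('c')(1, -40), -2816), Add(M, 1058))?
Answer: -2310504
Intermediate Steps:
M = -249 (M = Add(-252, 3) = -249)
Mul(Add(Function('c')(1, -40), -2816), Add(M, 1058)) = Mul(Add(-40, -2816), Add(-249, 1058)) = Mul(-2856, 809) = -2310504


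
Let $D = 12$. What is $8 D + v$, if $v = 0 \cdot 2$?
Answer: $96$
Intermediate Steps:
$v = 0$
$8 D + v = 8 \cdot 12 + 0 = 96 + 0 = 96$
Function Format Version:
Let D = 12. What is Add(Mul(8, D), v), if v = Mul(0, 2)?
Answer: 96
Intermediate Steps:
v = 0
Add(Mul(8, D), v) = Add(Mul(8, 12), 0) = Add(96, 0) = 96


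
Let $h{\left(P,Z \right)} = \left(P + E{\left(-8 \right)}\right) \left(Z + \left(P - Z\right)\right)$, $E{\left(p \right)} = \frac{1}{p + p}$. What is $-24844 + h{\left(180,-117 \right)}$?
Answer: $\frac{30179}{4} \approx 7544.8$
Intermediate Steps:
$E{\left(p \right)} = \frac{1}{2 p}$
$h{\left(P,Z \right)} = P \left(- \frac{1}{16} + P\right)$ ($h{\left(P,Z \right)} = \left(P + \frac{1}{2 \left(-8\right)}\right) \left(Z + \left(P - Z\right)\right) = \left(P + \frac{1}{2} \left(- \frac{1}{8}\right)\right) P = \left(P - \frac{1}{16}\right) P = \left(- \frac{1}{16} + P\right) P = P \left(- \frac{1}{16} + P\right)$)
$-24844 + h{\left(180,-117 \right)} = -24844 + 180 \left(- \frac{1}{16} + 180\right) = -24844 + 180 \cdot \frac{2879}{16} = -24844 + \frac{129555}{4} = \frac{30179}{4}$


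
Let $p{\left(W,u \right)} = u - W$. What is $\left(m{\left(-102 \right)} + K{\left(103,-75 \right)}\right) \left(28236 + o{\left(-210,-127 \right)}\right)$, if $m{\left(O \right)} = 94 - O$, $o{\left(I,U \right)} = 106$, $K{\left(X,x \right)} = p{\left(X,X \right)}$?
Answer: $5555032$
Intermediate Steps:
$K{\left(X,x \right)} = 0$ ($K{\left(X,x \right)} = X - X = 0$)
$\left(m{\left(-102 \right)} + K{\left(103,-75 \right)}\right) \left(28236 + o{\left(-210,-127 \right)}\right) = \left(\left(94 - -102\right) + 0\right) \left(28236 + 106\right) = \left(\left(94 + 102\right) + 0\right) 28342 = \left(196 + 0\right) 28342 = 196 \cdot 28342 = 5555032$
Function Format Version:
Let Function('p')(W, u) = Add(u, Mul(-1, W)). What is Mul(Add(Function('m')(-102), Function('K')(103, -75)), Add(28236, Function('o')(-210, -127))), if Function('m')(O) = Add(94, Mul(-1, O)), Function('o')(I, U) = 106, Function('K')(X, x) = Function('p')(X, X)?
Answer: 5555032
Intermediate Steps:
Function('K')(X, x) = 0 (Function('K')(X, x) = Add(X, Mul(-1, X)) = 0)
Mul(Add(Function('m')(-102), Function('K')(103, -75)), Add(28236, Function('o')(-210, -127))) = Mul(Add(Add(94, Mul(-1, -102)), 0), Add(28236, 106)) = Mul(Add(Add(94, 102), 0), 28342) = Mul(Add(196, 0), 28342) = Mul(196, 28342) = 5555032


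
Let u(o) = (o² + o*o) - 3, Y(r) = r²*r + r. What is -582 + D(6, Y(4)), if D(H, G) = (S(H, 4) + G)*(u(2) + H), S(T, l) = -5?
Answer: 111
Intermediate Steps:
Y(r) = r + r³ (Y(r) = r³ + r = r + r³)
u(o) = -3 + 2*o² (u(o) = (o² + o²) - 3 = 2*o² - 3 = -3 + 2*o²)
D(H, G) = (-5 + G)*(5 + H) (D(H, G) = (-5 + G)*((-3 + 2*2²) + H) = (-5 + G)*((-3 + 2*4) + H) = (-5 + G)*((-3 + 8) + H) = (-5 + G)*(5 + H))
-582 + D(6, Y(4)) = -582 + (-25 - 5*6 + 5*(4 + 4³) + (4 + 4³)*6) = -582 + (-25 - 30 + 5*(4 + 64) + (4 + 64)*6) = -582 + (-25 - 30 + 5*68 + 68*6) = -582 + (-25 - 30 + 340 + 408) = -582 + 693 = 111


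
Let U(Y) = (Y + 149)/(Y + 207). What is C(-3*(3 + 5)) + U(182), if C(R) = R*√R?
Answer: 331/389 - 48*I*√6 ≈ 0.8509 - 117.58*I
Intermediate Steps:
C(R) = R^(3/2)
U(Y) = (149 + Y)/(207 + Y)
C(-3*(3 + 5)) + U(182) = (-3*(3 + 5))^(3/2) + (149 + 182)/(207 + 182) = (-3*8)^(3/2) + 331/389 = (-24)^(3/2) + (1/389)*331 = -48*I*√6 + 331/389 = 331/389 - 48*I*√6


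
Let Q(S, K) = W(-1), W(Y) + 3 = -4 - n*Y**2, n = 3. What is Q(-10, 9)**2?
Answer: 100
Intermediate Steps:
W(Y) = -7 - 3*Y**2 (W(Y) = -3 + (-4 - 3*Y**2) = -7 - 3*Y**2)
Q(S, K) = -10 (Q(S, K) = -7 - 3*(-1)**2 = -7 - 3*1 = -7 - 3 = -10)
Q(-10, 9)**2 = (-10)**2 = 100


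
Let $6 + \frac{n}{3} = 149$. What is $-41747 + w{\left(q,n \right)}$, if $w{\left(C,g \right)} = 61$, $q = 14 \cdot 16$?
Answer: $-41686$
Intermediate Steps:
$q = 224$
$n = 429$ ($n = -18 + 3 \cdot 149 = -18 + 447 = 429$)
$-41747 + w{\left(q,n \right)} = -41747 + 61 = -41686$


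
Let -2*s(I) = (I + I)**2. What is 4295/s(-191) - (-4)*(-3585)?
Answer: -1046279375/72962 ≈ -14340.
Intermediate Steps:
s(I) = -2*I**2 (s(I) = -(I + I)**2/2 = -4*I**2/2 = -2*I**2)
4295/s(-191) - (-4)*(-3585) = 4295/((-2*(-191)**2)) - (-4)*(-3585) = 4295/((-2*36481)) - 1*14340 = 4295/(-72962) - 14340 = 4295*(-1/72962) - 14340 = -4295/72962 - 14340 = -1046279375/72962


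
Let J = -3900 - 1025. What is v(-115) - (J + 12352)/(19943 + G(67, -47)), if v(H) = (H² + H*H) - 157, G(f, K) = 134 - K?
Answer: 529112905/20124 ≈ 26293.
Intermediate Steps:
J = -4925
v(H) = -157 + 2*H² (v(H) = (H² + H²) - 157 = 2*H² - 157 = -157 + 2*H²)
v(-115) - (J + 12352)/(19943 + G(67, -47)) = (-157 + 2*(-115)²) - (-4925 + 12352)/(19943 + (134 - 1*(-47))) = (-157 + 2*13225) - 7427/(19943 + (134 + 47)) = (-157 + 26450) - 7427/(19943 + 181) = 26293 - 7427/20124 = 529112905/20124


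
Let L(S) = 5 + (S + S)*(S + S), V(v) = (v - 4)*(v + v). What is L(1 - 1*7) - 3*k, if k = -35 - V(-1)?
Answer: 284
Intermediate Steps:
V(v) = 2*v*(-4 + v) (V(v) = (-4 + v)*(2*v) = 2*v*(-4 + v))
L(S) = 5 + 4*S² (L(S) = 5 + (2*S)*(2*S) = 5 + 4*S²)
k = -45 (k = -35 - 2*(-1)*(-4 - 1) = -35 - 2*(-1)*(-5) = -35 - 1*10 = -35 - 10 = -45)
L(1 - 1*7) - 3*k = (5 + 4*(1 - 1*7)²) - 3*(-45) = (5 + 4*(1 - 7)²) + 135 = (5 + 4*(-6)²) + 135 = (5 + 4*36) + 135 = (5 + 144) + 135 = 149 + 135 = 284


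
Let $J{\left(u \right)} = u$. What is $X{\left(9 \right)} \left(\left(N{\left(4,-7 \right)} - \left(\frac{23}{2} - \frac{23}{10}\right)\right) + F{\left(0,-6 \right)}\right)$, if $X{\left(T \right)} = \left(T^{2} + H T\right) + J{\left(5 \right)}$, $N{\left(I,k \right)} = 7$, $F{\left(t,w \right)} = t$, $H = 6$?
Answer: $-308$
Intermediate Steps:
$X{\left(T \right)} = 5 + T^{2} + 6 T$ ($X{\left(T \right)} = \left(T^{2} + 6 T\right) + 5 = 5 + T^{2} + 6 T$)
$X{\left(9 \right)} \left(\left(N{\left(4,-7 \right)} - \left(\frac{23}{2} - \frac{23}{10}\right)\right) + F{\left(0,-6 \right)}\right) = \left(5 + 9^{2} + 6 \cdot 9\right) \left(\left(7 - \left(\frac{23}{2} - \frac{23}{10}\right)\right) + 0\right) = \left(5 + 81 + 54\right) \left(\left(7 - \left(23 \cdot \frac{1}{2} - \frac{23}{10}\right)\right) + 0\right) = 140 \left(\left(7 - \left(\frac{23}{2} - \frac{23}{10}\right)\right) + 0\right) = 140 \left(\left(7 - \frac{46}{5}\right) + 0\right) = 140 \left(- \frac{11}{5} + 0\right) = 140 \left(- \frac{11}{5}\right) = -308$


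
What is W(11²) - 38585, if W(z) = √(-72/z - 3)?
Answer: -38585 + I*√435/11 ≈ -38585.0 + 1.8961*I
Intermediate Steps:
W(z) = √(-3 - 72/z)
W(11²) - 38585 = √3*√((-24 - 1*11²)/(11²)) - 38585 = √3*√((-24 - 1*121)/121) - 38585 = √3*√((-24 - 121)/121) - 38585 = √3*√((1/121)*(-145)) - 38585 = √3*√(-145/121) - 38585 = √3*(I*√145/11) - 38585 = I*√435/11 - 38585 = -38585 + I*√435/11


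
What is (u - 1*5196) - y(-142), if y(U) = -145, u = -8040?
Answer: -13091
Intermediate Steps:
(u - 1*5196) - y(-142) = (-8040 - 1*5196) - 1*(-145) = (-8040 - 5196) + 145 = -13236 + 145 = -13091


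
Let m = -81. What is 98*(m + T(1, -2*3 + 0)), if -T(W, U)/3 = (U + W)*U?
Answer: -16758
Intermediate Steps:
T(W, U) = -3*U*(U + W) (T(W, U) = -3*(U + W)*U = -3*U*(U + W))
98*(m + T(1, -2*3 + 0)) = 98*(-81 - 3*(-2*3 + 0)*((-2*3 + 0) + 1)) = 98*(-81 - 3*(-6 + 0)*((-6 + 0) + 1)) = 98*(-81 - 3*(-6)*(-6 + 1)) = 98*(-81 - 3*(-6)*(-5)) = 98*(-81 - 90) = 98*(-171) = -16758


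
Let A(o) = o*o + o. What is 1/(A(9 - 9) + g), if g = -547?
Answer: -1/547 ≈ -0.0018282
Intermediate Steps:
A(o) = o + o² (A(o) = o² + o = o + o²)
1/(A(9 - 9) + g) = 1/((9 - 9)*(1 + (9 - 9)) - 547) = 1/(0*(1 + 0) - 547) = 1/(0*1 - 547) = 1/(0 - 547) = 1/(-547) = -1/547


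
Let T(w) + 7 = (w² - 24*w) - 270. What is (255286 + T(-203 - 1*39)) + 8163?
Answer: 327544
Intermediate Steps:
T(w) = -277 + w² - 24*w (T(w) = -7 + ((w² - 24*w) - 270) = -7 + (-270 + w² - 24*w) = -277 + w² - 24*w)
(255286 + T(-203 - 1*39)) + 8163 = (255286 + (-277 + (-203 - 1*39)² - 24*(-203 - 1*39))) + 8163 = (255286 + (-277 + (-203 - 39)² - 24*(-203 - 39))) + 8163 = (255286 + (-277 + (-242)² - 24*(-242))) + 8163 = (255286 + (-277 + 58564 + 5808)) + 8163 = (255286 + 64095) + 8163 = 319381 + 8163 = 327544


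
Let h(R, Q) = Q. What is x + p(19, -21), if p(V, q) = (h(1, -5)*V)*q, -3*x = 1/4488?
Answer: 26860679/13464 ≈ 1995.0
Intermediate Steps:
x = -1/13464 (x = -⅓/4488 = -⅓*1/4488 = -1/13464 ≈ -7.4272e-5)
p(V, q) = -5*V*q (p(V, q) = (-5*V)*q = -5*V*q)
x + p(19, -21) = -1/13464 - 5*19*(-21) = -1/13464 + 1995 = 26860679/13464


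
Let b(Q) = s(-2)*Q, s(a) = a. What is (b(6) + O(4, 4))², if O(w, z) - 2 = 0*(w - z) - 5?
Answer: 225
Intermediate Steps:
O(w, z) = -3 (O(w, z) = 2 + (0*(w - z) - 5) = 2 + (0 - 5) = 2 - 5 = -3)
b(Q) = -2*Q
(b(6) + O(4, 4))² = (-2*6 - 3)² = (-12 - 3)² = (-15)² = 225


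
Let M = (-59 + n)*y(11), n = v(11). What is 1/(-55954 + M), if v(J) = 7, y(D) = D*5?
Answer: -1/58814 ≈ -1.7003e-5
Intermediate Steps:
y(D) = 5*D
n = 7
M = -2860 (M = (-59 + 7)*(5*11) = -52*55 = -2860)
1/(-55954 + M) = 1/(-55954 - 2860) = 1/(-58814) = -1/58814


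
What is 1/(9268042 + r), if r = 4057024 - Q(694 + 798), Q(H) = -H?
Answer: 1/13326558 ≈ 7.5038e-8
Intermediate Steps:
r = 4058516 (r = 4057024 - (-1)*(694 + 798) = 4057024 - (-1)*1492 = 4057024 - 1*(-1492) = 4057024 + 1492 = 4058516)
1/(9268042 + r) = 1/(9268042 + 4058516) = 1/13326558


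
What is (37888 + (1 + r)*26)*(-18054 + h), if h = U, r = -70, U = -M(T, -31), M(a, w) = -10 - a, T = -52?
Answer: -653157024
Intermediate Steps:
U = -42 (U = -(-10 - 1*(-52)) = -(-10 + 52) = -1*42 = -42)
h = -42
(37888 + (1 + r)*26)*(-18054 + h) = (37888 + (1 - 70)*26)*(-18054 - 42) = (37888 - 69*26)*(-18096) = (37888 - 1794)*(-18096) = 36094*(-18096) = -653157024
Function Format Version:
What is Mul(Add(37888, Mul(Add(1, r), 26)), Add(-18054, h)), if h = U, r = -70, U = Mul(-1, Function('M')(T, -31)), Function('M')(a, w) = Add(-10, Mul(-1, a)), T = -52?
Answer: -653157024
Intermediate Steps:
U = -42 (U = Mul(-1, Add(-10, Mul(-1, -52))) = Mul(-1, Add(-10, 52)) = Mul(-1, 42) = -42)
h = -42
Mul(Add(37888, Mul(Add(1, r), 26)), Add(-18054, h)) = Mul(Add(37888, Mul(Add(1, -70), 26)), Add(-18054, -42)) = Mul(Add(37888, Mul(-69, 26)), -18096) = Mul(Add(37888, -1794), -18096) = Mul(36094, -18096) = -653157024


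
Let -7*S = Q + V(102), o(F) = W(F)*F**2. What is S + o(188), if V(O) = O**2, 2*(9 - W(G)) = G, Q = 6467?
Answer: -21046551/7 ≈ -3.0066e+6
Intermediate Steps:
W(G) = 9 - G/2
o(F) = F**2*(9 - F/2) (o(F) = (9 - F/2)*F**2 = F**2*(9 - F/2))
S = -16871/7 (S = -(6467 + 102**2)/7 = -(6467 + 10404)/7 = -1/7*16871 = -16871/7 ≈ -2410.1)
S + o(188) = -16871/7 + (1/2)*188**2*(18 - 1*188) = -16871/7 + (1/2)*35344*(18 - 188) = -16871/7 + (1/2)*35344*(-170) = -16871/7 - 3004240 = -21046551/7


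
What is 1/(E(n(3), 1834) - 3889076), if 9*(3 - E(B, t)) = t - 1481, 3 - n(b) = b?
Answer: -9/35002010 ≈ -2.5713e-7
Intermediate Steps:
n(b) = 3 - b
E(B, t) = 1508/9 - t/9 (E(B, t) = 3 - (t - 1481)/9 = 3 - (-1481 + t)/9 = 3 + (1481/9 - t/9) = 1508/9 - t/9)
1/(E(n(3), 1834) - 3889076) = 1/((1508/9 - ⅑*1834) - 3889076) = 1/((1508/9 - 1834/9) - 3889076) = 1/(-326/9 - 3889076) = 1/(-35002010/9) = -9/35002010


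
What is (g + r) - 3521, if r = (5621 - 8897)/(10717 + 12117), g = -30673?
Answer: -55770648/1631 ≈ -34194.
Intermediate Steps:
r = -234/1631 (r = -3276/22834 = -3276*1/22834 = -234/1631 ≈ -0.14347)
(g + r) - 3521 = (-30673 - 234/1631) - 3521 = -50027897/1631 - 3521 = -55770648/1631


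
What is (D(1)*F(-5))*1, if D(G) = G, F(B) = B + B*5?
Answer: -30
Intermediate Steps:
F(B) = 6*B (F(B) = B + 5*B = 6*B)
(D(1)*F(-5))*1 = (1*(6*(-5)))*1 = (1*(-30))*1 = -30*1 = -30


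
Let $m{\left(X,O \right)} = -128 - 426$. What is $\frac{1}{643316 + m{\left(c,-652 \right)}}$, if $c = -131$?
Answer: $\frac{1}{642762} \approx 1.5558 \cdot 10^{-6}$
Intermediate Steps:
$m{\left(X,O \right)} = -554$
$\frac{1}{643316 + m{\left(c,-652 \right)}} = \frac{1}{643316 - 554} = \frac{1}{642762}$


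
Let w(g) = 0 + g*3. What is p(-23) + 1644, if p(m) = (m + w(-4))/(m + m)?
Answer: 75659/46 ≈ 1644.8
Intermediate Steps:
w(g) = 3*g (w(g) = 0 + 3*g = 3*g)
p(m) = (-12 + m)/(2*m) (p(m) = (m + 3*(-4))/(m + m) = (m - 12)/((2*m)) = (-12 + m)*(1/(2*m)) = (-12 + m)/(2*m))
p(-23) + 1644 = (1/2)*(-12 - 23)/(-23) + 1644 = (1/2)*(-1/23)*(-35) + 1644 = 35/46 + 1644 = 75659/46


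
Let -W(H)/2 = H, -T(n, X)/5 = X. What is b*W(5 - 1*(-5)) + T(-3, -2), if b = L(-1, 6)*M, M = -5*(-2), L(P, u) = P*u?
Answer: 1210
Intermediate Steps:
T(n, X) = -5*X
M = 10
W(H) = -2*H
b = -60 (b = -1*6*10 = -6*10 = -60)
b*W(5 - 1*(-5)) + T(-3, -2) = -(-120)*(5 - 1*(-5)) - 5*(-2) = -(-120)*(5 + 5) + 10 = -(-120)*10 + 10 = -60*(-20) + 10 = 1200 + 10 = 1210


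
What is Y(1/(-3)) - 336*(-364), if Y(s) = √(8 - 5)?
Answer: 122304 + √3 ≈ 1.2231e+5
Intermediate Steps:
Y(s) = √3
Y(1/(-3)) - 336*(-364) = √3 - 336*(-364) = √3 + 122304 = 122304 + √3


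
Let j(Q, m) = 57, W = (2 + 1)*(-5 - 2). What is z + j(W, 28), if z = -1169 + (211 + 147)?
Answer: -754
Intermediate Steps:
W = -21 (W = 3*(-7) = -21)
z = -811 (z = -1169 + 358 = -811)
z + j(W, 28) = -811 + 57 = -754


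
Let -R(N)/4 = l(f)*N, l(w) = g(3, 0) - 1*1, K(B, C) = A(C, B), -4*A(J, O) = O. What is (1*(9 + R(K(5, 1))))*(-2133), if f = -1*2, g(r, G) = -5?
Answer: 44793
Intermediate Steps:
f = -2
A(J, O) = -O/4
K(B, C) = -B/4
l(w) = -6 (l(w) = -5 - 1*1 = -5 - 1 = -6)
R(N) = 24*N (R(N) = -(-24)*N = 24*N)
(1*(9 + R(K(5, 1))))*(-2133) = (1*(9 + 24*(-¼*5)))*(-2133) = (1*(9 + 24*(-5/4)))*(-2133) = (1*(9 - 30))*(-2133) = (1*(-21))*(-2133) = -21*(-2133) = 44793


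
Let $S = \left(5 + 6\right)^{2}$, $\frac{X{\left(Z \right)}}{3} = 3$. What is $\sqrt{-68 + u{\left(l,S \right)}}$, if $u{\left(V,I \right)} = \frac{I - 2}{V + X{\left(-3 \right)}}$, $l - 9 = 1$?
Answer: $\frac{i \sqrt{22287}}{19} \approx 7.8573 i$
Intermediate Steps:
$l = 10$ ($l = 9 + 1 = 10$)
$X{\left(Z \right)} = 9$ ($X{\left(Z \right)} = 3 \cdot 3 = 9$)
$S = 121$ ($S = 11^{2} = 121$)
$u{\left(V,I \right)} = \frac{-2 + I}{9 + V}$ ($u{\left(V,I \right)} = \frac{I - 2}{V + 9} = \frac{-2 + I}{9 + V}$)
$\sqrt{-68 + u{\left(l,S \right)}} = \sqrt{-68 + \frac{-2 + 121}{9 + 10}} = \sqrt{-68 + \frac{1}{19} \cdot 119} = \sqrt{-68 + \frac{119}{19}} = \sqrt{- \frac{1173}{19}} = \frac{i \sqrt{22287}}{19}$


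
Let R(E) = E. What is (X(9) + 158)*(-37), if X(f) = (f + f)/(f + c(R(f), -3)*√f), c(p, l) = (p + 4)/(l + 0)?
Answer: -11359/2 ≈ -5679.5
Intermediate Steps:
c(p, l) = (4 + p)/l
X(f) = 2*f/(f + √f*(-4/3 - f/3)) (X(f) = (f + f)/(f + ((4 + f)/(-3))*√f) = (2*f)/(f + (-(4 + f)/3)*√f) = (2*f)/(f + (-4/3 - f/3)*√f) = (2*f)/(f + √f*(-4/3 - f/3)) = 2*f/(f + √f*(-4/3 - f/3)))
(X(9) + 158)*(-37) = (6*9/(3*9 - √9*(4 + 9)) + 158)*(-37) = (6*9/(27 - 1*3*13) + 158)*(-37) = (6*9/(27 - 39) + 158)*(-37) = (6*9/(-12) + 158)*(-37) = (6*9*(-1/12) + 158)*(-37) = (-9/2 + 158)*(-37) = (307/2)*(-37) = -11359/2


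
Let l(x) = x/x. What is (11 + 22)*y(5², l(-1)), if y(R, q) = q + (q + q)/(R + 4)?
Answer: 1023/29 ≈ 35.276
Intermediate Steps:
l(x) = 1
y(R, q) = q + 2*q/(4 + R) (y(R, q) = q + (2*q)/(4 + R) = q + 2*q/(4 + R))
(11 + 22)*y(5², l(-1)) = (11 + 22)*(1*(6 + 5²)/(4 + 5²)) = 33*(1*(6 + 25)/(4 + 25)) = 33*(1*31/29) = 33*(1*(1/29)*31) = 33*(31/29) = 1023/29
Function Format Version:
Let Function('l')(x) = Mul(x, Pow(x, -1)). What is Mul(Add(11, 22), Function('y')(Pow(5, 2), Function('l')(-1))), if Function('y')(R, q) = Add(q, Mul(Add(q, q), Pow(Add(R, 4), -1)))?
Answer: Rational(1023, 29) ≈ 35.276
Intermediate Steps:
Function('l')(x) = 1
Function('y')(R, q) = Add(q, Mul(2, q, Pow(Add(4, R), -1))) (Function('y')(R, q) = Add(q, Mul(Mul(2, q), Pow(Add(4, R), -1))) = Add(q, Mul(2, q, Pow(Add(4, R), -1))))
Mul(Add(11, 22), Function('y')(Pow(5, 2), Function('l')(-1))) = Mul(Add(11, 22), Mul(1, Pow(Add(4, Pow(5, 2)), -1), Add(6, Pow(5, 2)))) = Mul(33, Mul(1, Pow(Add(4, 25), -1), Add(6, 25))) = Mul(33, Mul(1, Pow(29, -1), 31)) = Mul(33, Mul(1, Rational(1, 29), 31)) = Mul(33, Rational(31, 29)) = Rational(1023, 29)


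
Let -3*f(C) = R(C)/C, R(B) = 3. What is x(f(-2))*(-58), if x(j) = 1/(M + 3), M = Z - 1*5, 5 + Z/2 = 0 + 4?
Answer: 29/2 ≈ 14.500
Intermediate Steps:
Z = -2 (Z = -10 + 2*(0 + 4) = -10 + 2*4 = -10 + 8 = -2)
M = -7 (M = -2 - 1*5 = -2 - 5 = -7)
f(C) = -1/C
x(j) = -¼ (x(j) = 1/(-7 + 3) = 1/(-4) = -¼)
x(f(-2))*(-58) = -¼*(-58) = 29/2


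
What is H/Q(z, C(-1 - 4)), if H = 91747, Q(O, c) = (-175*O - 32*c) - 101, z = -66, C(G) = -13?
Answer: 91747/11865 ≈ 7.7326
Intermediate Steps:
Q(O, c) = -101 - 175*O - 32*c
H/Q(z, C(-1 - 4)) = 91747/(-101 - 175*(-66) - 32*(-13)) = 91747/(-101 + 11550 + 416) = 91747/11865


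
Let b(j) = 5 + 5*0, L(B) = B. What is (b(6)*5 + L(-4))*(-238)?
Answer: -4998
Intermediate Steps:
b(j) = 5 (b(j) = 5 + 0 = 5)
(b(6)*5 + L(-4))*(-238) = (5*5 - 4)*(-238) = (25 - 4)*(-238) = 21*(-238) = -4998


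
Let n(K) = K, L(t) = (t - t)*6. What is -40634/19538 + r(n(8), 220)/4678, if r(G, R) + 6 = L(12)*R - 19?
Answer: -95287151/45699382 ≈ -2.0851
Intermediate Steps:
L(t) = 0 (L(t) = 0*6 = 0)
r(G, R) = -25 (r(G, R) = -6 + (0*R - 19) = -6 + (0 - 19) = -6 - 19 = -25)
-40634/19538 + r(n(8), 220)/4678 = -40634/19538 - 25/4678 = -40634*1/19538 - 25*1/4678 = -20317/9769 - 25/4678 = -95287151/45699382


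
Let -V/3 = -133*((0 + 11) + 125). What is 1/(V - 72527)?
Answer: -1/18263 ≈ -5.4756e-5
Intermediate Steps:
V = 54264 (V = -(-399)*((0 + 11) + 125) = -(-399)*(11 + 125) = -(-399)*136 = -3*(-18088) = 54264)
1/(V - 72527) = 1/(54264 - 72527) = 1/(-18263) = -1/18263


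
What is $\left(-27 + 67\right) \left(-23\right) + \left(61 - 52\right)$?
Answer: $-911$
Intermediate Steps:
$\left(-27 + 67\right) \left(-23\right) + \left(61 - 52\right) = 40 \left(-23\right) + 9 = -920 + 9 = -911$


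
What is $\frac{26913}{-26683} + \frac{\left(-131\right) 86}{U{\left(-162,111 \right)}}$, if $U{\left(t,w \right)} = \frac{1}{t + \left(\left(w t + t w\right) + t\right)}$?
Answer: $\frac{10908560256351}{26683} \approx 4.0882 \cdot 10^{8}$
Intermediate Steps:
$U{\left(t,w \right)} = \frac{1}{2 t + 2 t w}$ ($U{\left(t,w \right)} = \frac{1}{t + \left(\left(t w + t w\right) + t\right)} = \frac{1}{t + \left(2 t w + t\right)} = \frac{1}{t + \left(t + 2 t w\right)} = \frac{1}{2 t + 2 t w}$)
$\frac{26913}{-26683} + \frac{\left(-131\right) 86}{U{\left(-162,111 \right)}} = \frac{26913}{-26683} + \frac{\left(-131\right) 86}{\frac{1}{2} \frac{1}{-162} \frac{1}{1 + 111}} = 26913 \left(- \frac{1}{26683}\right) - \frac{11266}{\frac{1}{2} \left(- \frac{1}{162}\right) \frac{1}{112}} = - \frac{26913}{26683} - \frac{11266}{\frac{1}{2} \left(- \frac{1}{162}\right) \frac{1}{112}} = - \frac{26913}{26683} - \frac{11266}{- \frac{1}{36288}} = - \frac{26913}{26683} - -408820608 = - \frac{26913}{26683} + 408820608 = \frac{10908560256351}{26683}$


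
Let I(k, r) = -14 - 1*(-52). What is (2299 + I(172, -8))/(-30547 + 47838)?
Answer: 2337/17291 ≈ 0.13516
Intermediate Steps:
I(k, r) = 38 (I(k, r) = -14 + 52 = 38)
(2299 + I(172, -8))/(-30547 + 47838) = (2299 + 38)/(-30547 + 47838) = 2337/17291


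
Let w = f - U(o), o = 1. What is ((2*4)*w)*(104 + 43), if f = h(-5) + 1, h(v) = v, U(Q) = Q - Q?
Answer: -4704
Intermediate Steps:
U(Q) = 0
f = -4 (f = -5 + 1 = -4)
w = -4 (w = -4 - 1*0 = -4 + 0 = -4)
((2*4)*w)*(104 + 43) = ((2*4)*(-4))*(104 + 43) = (8*(-4))*147 = -32*147 = -4704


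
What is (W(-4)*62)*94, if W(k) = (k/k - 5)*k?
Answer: 93248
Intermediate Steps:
W(k) = -4*k (W(k) = (1 - 5)*k = -4*k)
(W(-4)*62)*94 = (-4*(-4)*62)*94 = (16*62)*94 = 992*94 = 93248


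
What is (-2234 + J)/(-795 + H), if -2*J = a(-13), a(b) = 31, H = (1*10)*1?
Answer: 4499/1570 ≈ 2.8656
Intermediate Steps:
H = 10 (H = 10*1 = 10)
J = -31/2 (J = -½*31 = -31/2 ≈ -15.500)
(-2234 + J)/(-795 + H) = (-2234 - 31/2)/(-795 + 10) = -4499/2/(-785) = -4499/2*(-1/785) = 4499/1570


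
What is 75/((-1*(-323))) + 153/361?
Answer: 4026/6137 ≈ 0.65602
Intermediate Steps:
75/((-1*(-323))) + 153/361 = 75/323 + 153*(1/361) = 75*(1/323) + 153/361 = 75/323 + 153/361 = 4026/6137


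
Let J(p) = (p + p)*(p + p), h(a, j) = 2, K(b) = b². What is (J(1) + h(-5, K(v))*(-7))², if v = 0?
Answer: 100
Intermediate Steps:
J(p) = 4*p² (J(p) = (2*p)*(2*p) = 4*p²)
(J(1) + h(-5, K(v))*(-7))² = (4*1² + 2*(-7))² = (4*1 - 14)² = (4 - 14)² = (-10)² = 100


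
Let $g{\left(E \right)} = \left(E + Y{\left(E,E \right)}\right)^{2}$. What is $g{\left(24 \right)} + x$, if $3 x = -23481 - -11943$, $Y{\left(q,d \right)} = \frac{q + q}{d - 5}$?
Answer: $- \frac{1134390}{361} \approx -3142.4$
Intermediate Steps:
$Y{\left(q,d \right)} = \frac{2 q}{-5 + d}$
$g{\left(E \right)} = \left(E + \frac{2 E}{-5 + E}\right)^{2}$
$x = -3846$ ($x = \frac{-23481 - -11943}{3} = \frac{-23481 + 11943}{3} = \frac{1}{3} \left(-11538\right) = -3846$)
$g{\left(24 \right)} + x = \frac{24^{2} \left(-3 + 24\right)^{2}}{\left(-5 + 24\right)^{2}} - 3846 = \frac{576 \cdot 21^{2}}{361} - 3846 = 576 \cdot \frac{1}{361} \cdot 441 - 3846 = \frac{254016}{361} - 3846 = - \frac{1134390}{361}$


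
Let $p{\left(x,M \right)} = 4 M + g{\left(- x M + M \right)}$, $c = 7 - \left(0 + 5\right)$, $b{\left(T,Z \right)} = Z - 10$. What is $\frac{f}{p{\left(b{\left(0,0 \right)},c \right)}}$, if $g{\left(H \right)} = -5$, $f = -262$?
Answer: $- \frac{262}{3} \approx -87.333$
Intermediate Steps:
$b{\left(T,Z \right)} = -10 + Z$
$c = 2$ ($c = 7 - 5 = 2$)
$p{\left(x,M \right)} = -5 + 4 M$ ($p{\left(x,M \right)} = 4 M - 5 = -5 + 4 M$)
$\frac{f}{p{\left(b{\left(0,0 \right)},c \right)}} = - \frac{262}{-5 + 4 \cdot 2} = - \frac{262}{-5 + 8} = - \frac{262}{3}$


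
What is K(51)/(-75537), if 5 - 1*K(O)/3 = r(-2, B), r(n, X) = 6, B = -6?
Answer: 1/25179 ≈ 3.9716e-5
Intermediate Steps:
K(O) = -3 (K(O) = 15 - 3*6 = 15 - 18 = -3)
K(51)/(-75537) = -3/(-75537) = -3*(-1/75537) = 1/25179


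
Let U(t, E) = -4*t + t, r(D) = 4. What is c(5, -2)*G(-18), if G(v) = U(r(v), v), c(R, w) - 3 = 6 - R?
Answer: -48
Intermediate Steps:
c(R, w) = 9 - R (c(R, w) = 3 + (6 - R) = 9 - R)
U(t, E) = -3*t
G(v) = -12 (G(v) = -3*4 = -12)
c(5, -2)*G(-18) = (9 - 1*5)*(-12) = (9 - 5)*(-12) = 4*(-12) = -48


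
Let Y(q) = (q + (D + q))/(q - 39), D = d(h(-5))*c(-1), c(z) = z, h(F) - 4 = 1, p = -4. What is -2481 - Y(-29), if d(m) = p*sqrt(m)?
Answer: -84383/34 + sqrt(5)/17 ≈ -2481.7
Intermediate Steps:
h(F) = 5 (h(F) = 4 + 1 = 5)
d(m) = -4*sqrt(m)
D = 4*sqrt(5) (D = -4*sqrt(5)*(-1) = 4*sqrt(5) ≈ 8.9443)
Y(q) = (2*q + 4*sqrt(5))/(-39 + q) (Y(q) = (q + (4*sqrt(5) + q))/(q - 39) = (q + (q + 4*sqrt(5)))/(-39 + q) = (2*q + 4*sqrt(5))/(-39 + q))
-2481 - Y(-29) = -2481 - 2*(-29 + 2*sqrt(5))/(-39 - 29) = -2481 - 2*(-29 + 2*sqrt(5))/(-68) = -2481 - 2*(-1)*(-29 + 2*sqrt(5))/68 = -2481 - (29/34 - sqrt(5)/17) = -2481 + (-29/34 + sqrt(5)/17) = -84383/34 + sqrt(5)/17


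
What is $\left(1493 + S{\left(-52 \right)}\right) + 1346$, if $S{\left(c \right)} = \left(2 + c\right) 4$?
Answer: $2639$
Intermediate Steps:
$S{\left(c \right)} = 8 + 4 c$
$\left(1493 + S{\left(-52 \right)}\right) + 1346 = \left(1493 + \left(8 + 4 \left(-52\right)\right)\right) + 1346 = \left(1493 + \left(8 - 208\right)\right) + 1346 = \left(1493 - 200\right) + 1346 = 1293 + 1346 = 2639$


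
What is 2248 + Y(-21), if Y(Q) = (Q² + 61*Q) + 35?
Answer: 1443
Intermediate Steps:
Y(Q) = 35 + Q² + 61*Q
2248 + Y(-21) = 2248 + (35 + (-21)² + 61*(-21)) = 2248 + (35 + 441 - 1281) = 2248 - 805 = 1443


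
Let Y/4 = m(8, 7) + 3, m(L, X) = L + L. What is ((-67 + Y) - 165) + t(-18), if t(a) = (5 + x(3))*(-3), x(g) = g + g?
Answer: -189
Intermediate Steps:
x(g) = 2*g
m(L, X) = 2*L
Y = 76 (Y = 4*(2*8 + 3) = 4*(16 + 3) = 4*19 = 76)
t(a) = -33 (t(a) = (5 + 2*3)*(-3) = (5 + 6)*(-3) = 11*(-3) = -33)
((-67 + Y) - 165) + t(-18) = ((-67 + 76) - 165) - 33 = (9 - 165) - 33 = -156 - 33 = -189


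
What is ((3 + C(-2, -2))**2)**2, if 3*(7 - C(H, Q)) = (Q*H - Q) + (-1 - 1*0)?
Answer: 390625/81 ≈ 4822.5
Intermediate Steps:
C(H, Q) = 22/3 + Q/3 - H*Q/3 (C(H, Q) = 7 - ((Q*H - Q) + (-1 - 1*0))/3 = 7 - ((H*Q - Q) + (-1 + 0))/3 = 7 - ((-Q + H*Q) - 1)/3 = 7 - (-1 - Q + H*Q)/3 = 7 + (1/3 + Q/3 - H*Q/3) = 22/3 + Q/3 - H*Q/3)
((3 + C(-2, -2))**2)**2 = ((3 + (22/3 + (1/3)*(-2) - 1/3*(-2)*(-2)))**2)**2 = ((3 + (22/3 - 2/3 - 4/3))**2)**2 = ((3 + 16/3)**2)**2 = ((25/3)**2)**2 = (625/9)**2 = 390625/81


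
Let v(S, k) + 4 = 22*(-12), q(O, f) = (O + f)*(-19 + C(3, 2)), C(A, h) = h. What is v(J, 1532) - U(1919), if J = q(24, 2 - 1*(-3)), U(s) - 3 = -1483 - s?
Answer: 3131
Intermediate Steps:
q(O, f) = -17*O - 17*f (q(O, f) = (O + f)*(-19 + 2) = (O + f)*(-17) = -17*O - 17*f)
U(s) = -1480 - s (U(s) = 3 + (-1483 - s) = -1480 - s)
J = -493 (J = -17*24 - 17*(2 - 1*(-3)) = -408 - 17*(2 + 3) = -408 - 17*5 = -408 - 85 = -493)
v(S, k) = -268 (v(S, k) = -4 + 22*(-12) = -4 - 264 = -268)
v(J, 1532) - U(1919) = -268 - (-1480 - 1*1919) = -268 - (-1480 - 1919) = -268 - 1*(-3399) = -268 + 3399 = 3131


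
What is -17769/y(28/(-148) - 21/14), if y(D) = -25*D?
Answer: -1314906/3125 ≈ -420.77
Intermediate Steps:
-17769/y(28/(-148) - 21/14) = -17769*(-1/(25*(28/(-148) - 21/14))) = -17769*(-1/(25*(28*(-1/148) - 21*1/14))) = -17769*(-1/(25*(-7/37 - 3/2))) = -17769/((-25*(-125/74))) = -17769/3125/74 = -17769*74/3125 = -1314906/3125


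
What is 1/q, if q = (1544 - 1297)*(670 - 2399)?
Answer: -1/427063 ≈ -2.3416e-6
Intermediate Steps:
q = -427063 (q = 247*(-1729) = -427063)
1/q = 1/(-427063) = -1/427063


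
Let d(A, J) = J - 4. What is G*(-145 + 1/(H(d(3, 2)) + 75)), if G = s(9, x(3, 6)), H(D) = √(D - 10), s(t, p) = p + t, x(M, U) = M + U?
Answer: 36*(-145*√3 + 5437*I)/(-75*I + 2*√3) ≈ -2609.8 - 0.011062*I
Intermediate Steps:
d(A, J) = -4 + J
H(D) = √(-10 + D)
G = 18 (G = (3 + 6) + 9 = 9 + 9 = 18)
G*(-145 + 1/(H(d(3, 2)) + 75)) = 18*(-145 + 1/(√(-10 + (-4 + 2)) + 75)) = 18*(-145 + 1/(√(-10 - 2) + 75)) = 18*(-145 + 1/(√(-12) + 75)) = 18*(-145 + 1/(2*I*√3 + 75)) = 18*(-145 + 1/(75 + 2*I*√3)) = -2610 + 18/(75 + 2*I*√3)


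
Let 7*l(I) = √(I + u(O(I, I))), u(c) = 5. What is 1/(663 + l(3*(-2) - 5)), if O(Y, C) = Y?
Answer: 10829/7179629 - 7*I*√6/21538887 ≈ 0.0015083 - 7.9607e-7*I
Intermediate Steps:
l(I) = √(5 + I)/7 (l(I) = √(I + 5)/7 = √(5 + I)/7)
1/(663 + l(3*(-2) - 5)) = 1/(663 + √(5 + (3*(-2) - 5))/7) = 1/(663 + √(5 + (-6 - 5))/7) = 1/(663 + √(5 - 11)/7) = 1/(663 + √(-6)/7) = 1/(663 + (I*√6)/7) = 1/(663 + I*√6/7)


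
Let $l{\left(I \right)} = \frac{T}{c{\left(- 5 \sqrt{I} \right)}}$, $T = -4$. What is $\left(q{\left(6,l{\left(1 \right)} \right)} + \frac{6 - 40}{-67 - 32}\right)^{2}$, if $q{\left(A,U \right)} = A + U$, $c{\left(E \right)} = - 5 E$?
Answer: $\frac{234212416}{6125625} \approx 38.235$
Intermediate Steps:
$l{\left(I \right)} = - \frac{4}{25 \sqrt{I}}$ ($l{\left(I \right)} = - \frac{4}{\left(-5\right) \left(- 5 \sqrt{I}\right)} = - \frac{4}{25 \sqrt{I}}$)
$\left(q{\left(6,l{\left(1 \right)} \right)} + \frac{6 - 40}{-67 - 32}\right)^{2} = \left(\left(6 - \frac{4}{25 \cdot 1}\right) + \frac{6 - 40}{-67 - 32}\right)^{2} = \left(\left(6 - \frac{4}{25}\right) - \frac{34}{-99}\right)^{2} = \left(\left(6 - \frac{4}{25}\right) - - \frac{34}{99}\right)^{2} = \left(\frac{146}{25} + \frac{34}{99}\right)^{2} = \left(\frac{15304}{2475}\right)^{2} = \frac{234212416}{6125625}$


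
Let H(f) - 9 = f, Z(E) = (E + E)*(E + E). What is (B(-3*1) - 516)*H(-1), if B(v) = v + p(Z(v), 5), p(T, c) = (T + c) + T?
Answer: -3536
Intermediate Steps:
Z(E) = 4*E² (Z(E) = (2*E)*(2*E) = 4*E²)
H(f) = 9 + f
p(T, c) = c + 2*T
B(v) = 5 + v + 8*v² (B(v) = v + (5 + 2*(4*v²)) = v + (5 + 8*v²) = 5 + v + 8*v²)
(B(-3*1) - 516)*H(-1) = ((5 - 3*1 + 8*(-3*1)²) - 516)*(9 - 1) = ((5 - 3 + 8*(-3)²) - 516)*8 = ((5 - 3 + 8*9) - 516)*8 = ((5 - 3 + 72) - 516)*8 = (74 - 516)*8 = -442*8 = -3536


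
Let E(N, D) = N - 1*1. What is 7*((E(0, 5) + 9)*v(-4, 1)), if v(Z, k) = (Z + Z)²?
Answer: 3584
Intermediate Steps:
v(Z, k) = 4*Z² (v(Z, k) = (2*Z)² = 4*Z²)
E(N, D) = -1 + N (E(N, D) = N - 1 = -1 + N)
7*((E(0, 5) + 9)*v(-4, 1)) = 7*(((-1 + 0) + 9)*(4*(-4)²)) = 7*((-1 + 9)*(4*16)) = 7*(8*64) = 7*512 = 3584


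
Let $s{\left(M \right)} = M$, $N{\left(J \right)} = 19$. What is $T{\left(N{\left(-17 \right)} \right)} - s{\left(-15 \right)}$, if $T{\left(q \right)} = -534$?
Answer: $-519$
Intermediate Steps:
$T{\left(N{\left(-17 \right)} \right)} - s{\left(-15 \right)} = -534 - -15 = -534 + 15 = -519$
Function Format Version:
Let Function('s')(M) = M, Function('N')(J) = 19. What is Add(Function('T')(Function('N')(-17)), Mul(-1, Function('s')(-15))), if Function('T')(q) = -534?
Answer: -519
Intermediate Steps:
Add(Function('T')(Function('N')(-17)), Mul(-1, Function('s')(-15))) = Add(-534, Mul(-1, -15)) = Add(-534, 15) = -519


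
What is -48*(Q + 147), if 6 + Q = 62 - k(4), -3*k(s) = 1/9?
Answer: -87712/9 ≈ -9745.8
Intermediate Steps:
k(s) = -1/27 (k(s) = -1/3/9 = -1/3*1/9 = -1/27)
Q = 1513/27 (Q = -6 + (62 - 1*(-1/27)) = -6 + (62 + 1/27) = -6 + 1675/27 = 1513/27 ≈ 56.037)
-48*(Q + 147) = -48*(1513/27 + 147) = -48*5482/27 = -87712/9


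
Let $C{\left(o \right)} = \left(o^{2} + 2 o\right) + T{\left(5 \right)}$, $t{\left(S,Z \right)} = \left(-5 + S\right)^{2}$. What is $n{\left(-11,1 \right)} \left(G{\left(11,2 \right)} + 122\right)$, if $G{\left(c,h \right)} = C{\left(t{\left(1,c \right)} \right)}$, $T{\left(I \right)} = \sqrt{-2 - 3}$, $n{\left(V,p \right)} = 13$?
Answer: $5330 + 13 i \sqrt{5} \approx 5330.0 + 29.069 i$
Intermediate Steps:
$T{\left(I \right)} = i \sqrt{5}$ ($T{\left(I \right)} = \sqrt{-5} = i \sqrt{5}$)
$C{\left(o \right)} = o^{2} + 2 o + i \sqrt{5}$ ($C{\left(o \right)} = \left(o^{2} + 2 o\right) + i \sqrt{5} = o^{2} + 2 o + i \sqrt{5}$)
$G{\left(c,h \right)} = 288 + i \sqrt{5}$ ($G{\left(c,h \right)} = \left(\left(-5 + 1\right)^{2}\right)^{2} + 2 \left(-5 + 1\right)^{2} + i \sqrt{5} = \left(\left(-4\right)^{2}\right)^{2} + 2 \left(-4\right)^{2} + i \sqrt{5} = 16^{2} + 2 \cdot 16 + i \sqrt{5} = 256 + 32 + i \sqrt{5} = 288 + i \sqrt{5}$)
$n{\left(-11,1 \right)} \left(G{\left(11,2 \right)} + 122\right) = 13 \left(\left(288 + i \sqrt{5}\right) + 122\right) = 13 \left(410 + i \sqrt{5}\right) = 5330 + 13 i \sqrt{5}$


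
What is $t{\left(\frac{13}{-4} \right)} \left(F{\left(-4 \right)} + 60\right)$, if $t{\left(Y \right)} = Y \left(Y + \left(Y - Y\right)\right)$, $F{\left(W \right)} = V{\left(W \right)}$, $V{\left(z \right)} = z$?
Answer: $\frac{1183}{2} \approx 591.5$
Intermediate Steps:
$F{\left(W \right)} = W$
$t{\left(Y \right)} = Y^{2}$ ($t{\left(Y \right)} = Y \left(Y + 0\right) = Y Y = Y^{2}$)
$t{\left(\frac{13}{-4} \right)} \left(F{\left(-4 \right)} + 60\right) = \left(\frac{13}{-4}\right)^{2} \left(-4 + 60\right) = \left(13 \left(- \frac{1}{4}\right)\right)^{2} \cdot 56 = \left(- \frac{13}{4}\right)^{2} \cdot 56 = \frac{169}{16} \cdot 56 = \frac{1183}{2}$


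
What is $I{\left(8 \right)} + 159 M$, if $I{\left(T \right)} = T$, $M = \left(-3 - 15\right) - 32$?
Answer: $-7942$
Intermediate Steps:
$M = -50$ ($M = -18 - 32 = -50$)
$I{\left(8 \right)} + 159 M = 8 + 159 \left(-50\right) = 8 - 7950 = -7942$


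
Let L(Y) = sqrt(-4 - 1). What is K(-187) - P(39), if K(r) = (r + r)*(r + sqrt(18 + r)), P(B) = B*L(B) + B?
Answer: 69899 - 4862*I - 39*I*sqrt(5) ≈ 69899.0 - 4949.2*I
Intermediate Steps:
L(Y) = I*sqrt(5) (L(Y) = sqrt(-5) = I*sqrt(5))
P(B) = B + I*B*sqrt(5) (P(B) = B*(I*sqrt(5)) + B = I*B*sqrt(5) + B = B + I*B*sqrt(5))
K(r) = 2*r*(r + sqrt(18 + r)) (K(r) = (2*r)*(r + sqrt(18 + r)) = 2*r*(r + sqrt(18 + r)))
K(-187) - P(39) = 2*(-187)*(-187 + sqrt(18 - 187)) - 39*(1 + I*sqrt(5)) = 2*(-187)*(-187 + sqrt(-169)) - (39 + 39*I*sqrt(5)) = 2*(-187)*(-187 + 13*I) + (-39 - 39*I*sqrt(5)) = (69938 - 4862*I) + (-39 - 39*I*sqrt(5)) = 69899 - 4862*I - 39*I*sqrt(5)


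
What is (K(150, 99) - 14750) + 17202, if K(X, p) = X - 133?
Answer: 2469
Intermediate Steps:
K(X, p) = -133 + X
(K(150, 99) - 14750) + 17202 = ((-133 + 150) - 14750) + 17202 = (17 - 14750) + 17202 = -14733 + 17202 = 2469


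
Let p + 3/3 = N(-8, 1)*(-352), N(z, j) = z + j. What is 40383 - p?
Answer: 37920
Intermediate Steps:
N(z, j) = j + z
p = 2463 (p = -1 + (1 - 8)*(-352) = -1 - 7*(-352) = -1 + 2464 = 2463)
40383 - p = 40383 - 1*2463 = 40383 - 2463 = 37920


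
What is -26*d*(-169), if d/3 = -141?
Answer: -1858662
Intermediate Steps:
d = -423 (d = 3*(-141) = -423)
-26*d*(-169) = -26*(-423)*(-169) = 10998*(-169) = -1858662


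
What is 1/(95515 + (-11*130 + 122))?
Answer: 1/94207 ≈ 1.0615e-5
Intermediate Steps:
1/(95515 + (-11*130 + 122)) = 1/(95515 + (-1430 + 122)) = 1/(95515 - 1308) = 1/94207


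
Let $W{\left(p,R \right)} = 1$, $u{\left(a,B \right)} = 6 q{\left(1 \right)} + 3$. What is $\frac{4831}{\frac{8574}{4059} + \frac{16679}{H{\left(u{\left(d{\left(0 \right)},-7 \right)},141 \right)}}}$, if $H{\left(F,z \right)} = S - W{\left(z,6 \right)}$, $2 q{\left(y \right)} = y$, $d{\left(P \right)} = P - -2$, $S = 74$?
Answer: $\frac{477153039}{22775321} \approx 20.95$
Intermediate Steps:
$d{\left(P \right)} = 2 + P$ ($d{\left(P \right)} = P + 2 = 2 + P$)
$q{\left(y \right)} = \frac{y}{2}$
$u{\left(a,B \right)} = 6$ ($u{\left(a,B \right)} = 6 \cdot \frac{1}{2} \cdot 1 + 3 = 6 \cdot \frac{1}{2} + 3 = 3 + 3 = 6$)
$H{\left(F,z \right)} = 73$ ($H{\left(F,z \right)} = 74 - 1 = 73$)
$\frac{4831}{\frac{8574}{4059} + \frac{16679}{H{\left(u{\left(d{\left(0 \right)},-7 \right)},141 \right)}}} = \frac{4831}{\frac{8574}{4059} + \frac{16679}{73}} = \frac{4831}{8574 \cdot \frac{1}{4059} + 16679 \cdot \frac{1}{73}} = \frac{4831}{\frac{2858}{1353} + \frac{16679}{73}} = \frac{4831}{\frac{22775321}{98769}} = 4831 \cdot \frac{98769}{22775321} = \frac{477153039}{22775321}$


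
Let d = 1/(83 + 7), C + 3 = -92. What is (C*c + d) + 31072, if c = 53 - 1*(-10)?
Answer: 2257831/90 ≈ 25087.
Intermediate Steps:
C = -95 (C = -3 - 92 = -95)
d = 1/90 ≈ 0.011111
c = 63 (c = 53 + 10 = 63)
(C*c + d) + 31072 = (-95*63 + 1/90) + 31072 = (-5985 + 1/90) + 31072 = -538649/90 + 31072 = 2257831/90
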